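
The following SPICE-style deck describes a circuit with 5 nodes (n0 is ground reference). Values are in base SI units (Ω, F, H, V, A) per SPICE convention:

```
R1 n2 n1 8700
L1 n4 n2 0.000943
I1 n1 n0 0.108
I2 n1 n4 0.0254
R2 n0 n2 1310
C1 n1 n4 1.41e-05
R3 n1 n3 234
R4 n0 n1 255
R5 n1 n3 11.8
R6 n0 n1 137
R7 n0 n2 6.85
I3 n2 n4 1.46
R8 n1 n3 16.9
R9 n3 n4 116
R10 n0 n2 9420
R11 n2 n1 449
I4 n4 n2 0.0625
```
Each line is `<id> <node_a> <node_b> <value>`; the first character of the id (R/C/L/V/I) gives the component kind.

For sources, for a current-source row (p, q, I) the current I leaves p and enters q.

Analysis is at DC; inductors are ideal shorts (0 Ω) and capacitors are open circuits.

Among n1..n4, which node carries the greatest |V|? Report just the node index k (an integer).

1

MNA unknowns: 4 node voltages V₁..V_4 plus 1 source current (L1)
R1: Y=0.0001149 on G[2,1]
L1: row V4−V2=0, i_L1 at 4,2
I1: z[1]−=0.108, z[0]+=0.108
I2: z[1]−=0.0254, z[4]+=0.0254
R2: Y=0.0007634 on G[0,2]
C1: Y=0.000 on G[1,4]
R3: Y=0.004274 on G[1,3]
R4: Y=0.003922 on G[0,1]
R5: Y=0.08475 on G[1,3]
R6: Y=0.007299 on G[0,1]
R7: Y=0.1460 on G[0,2]
I3: z[2]−=1.46, z[4]+=1.46
R8: Y=0.05917 on G[1,3]
R9: Y=0.008621 on G[3,4]
R10: Y=0.0001062 on G[0,2]
R11: Y=0.002227 on G[2,1]
I4: z[4]−=0.0625, z[2]+=0.0625
solve → V1=-6.269, V2=-0.2564, V3=-5.938, V4=-0.2564
aux → i_L1=1.374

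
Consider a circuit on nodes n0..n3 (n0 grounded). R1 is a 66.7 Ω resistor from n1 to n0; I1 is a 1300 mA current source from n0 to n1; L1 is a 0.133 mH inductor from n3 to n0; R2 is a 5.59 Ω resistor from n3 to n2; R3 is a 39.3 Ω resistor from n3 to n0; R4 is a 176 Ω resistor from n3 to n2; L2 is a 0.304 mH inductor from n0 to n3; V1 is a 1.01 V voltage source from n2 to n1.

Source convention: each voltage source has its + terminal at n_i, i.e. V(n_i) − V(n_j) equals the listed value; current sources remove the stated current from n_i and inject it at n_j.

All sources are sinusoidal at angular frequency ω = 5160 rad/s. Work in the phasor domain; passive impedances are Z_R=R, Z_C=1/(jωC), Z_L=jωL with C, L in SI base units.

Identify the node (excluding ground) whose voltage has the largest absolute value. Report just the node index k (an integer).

Element admittances at ω=5160 rad/s:
  Y(R1) = 0.01499+0.000j S between n1,n0
  I1: injects 1.3 A into n1 (from n0)
  Y(L1) = 0.000-1.457j S between n3,n0
  Y(R2) = 0.1789+0.000j S between n3,n2
  Y(R3) = 0.02545+0.000j S between n3,n0
  Y(R4) = 0.005682+0.000j S between n3,n2
  Y(L2) = 0.000-0.6375j S between n0,n3
  V1: constraint V(n2)−V(n1) = 1.01
Assemble and solve the 4×4 MNA system:
  V(n1)=5.590+0.5369j  V(n2)=6.600+0.5369j  V(n3)=0.01089+0.5805j
  i(V1)=-1.216+0.008049j

2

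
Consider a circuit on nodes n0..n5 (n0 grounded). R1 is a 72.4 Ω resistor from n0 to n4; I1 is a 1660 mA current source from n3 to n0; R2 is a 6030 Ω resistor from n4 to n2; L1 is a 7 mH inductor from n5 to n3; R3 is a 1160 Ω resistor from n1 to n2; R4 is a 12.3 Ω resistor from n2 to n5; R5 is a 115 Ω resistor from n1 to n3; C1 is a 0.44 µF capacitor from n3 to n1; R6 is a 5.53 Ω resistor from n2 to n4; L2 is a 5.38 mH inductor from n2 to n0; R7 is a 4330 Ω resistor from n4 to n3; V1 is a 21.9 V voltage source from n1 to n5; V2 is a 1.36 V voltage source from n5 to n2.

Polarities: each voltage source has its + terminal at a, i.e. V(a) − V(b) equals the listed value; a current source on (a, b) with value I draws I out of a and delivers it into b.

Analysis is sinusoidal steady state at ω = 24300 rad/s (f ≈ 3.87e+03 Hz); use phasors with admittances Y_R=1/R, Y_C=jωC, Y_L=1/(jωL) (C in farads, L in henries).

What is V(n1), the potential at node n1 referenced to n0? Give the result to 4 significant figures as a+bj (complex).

Element admittances at ω=24300 rad/s:
  Y(R1) = 0.01381+0.000j S between n0,n4
  I1: injects 1.66 A into n0 (from n3)
  Y(R2) = 0.0001658+0.000j S between n4,n2
  Y(L1) = 0.000-0.005879j S between n5,n3
  Y(R3) = 0.0008621+0.000j S between n1,n2
  Y(R4) = 0.08130+0.000j S between n2,n5
  Y(R5) = 0.008696+0.000j S between n1,n3
  Y(C1) = 0.000+0.01069j S between n3,n1
  Y(R6) = 0.1808+0.000j S between n2,n4
  Y(L2) = 0.000-0.007649j S between n2,n0
  Y(R7) = 0.0002309+0.000j S between n4,n3
  V1: constraint V(n1)−V(n5) = 21.9
  V2: constraint V(n5)−V(n2) = 1.36
Assemble and solve the 7×7 MNA system:
  V(n1)=-72.02-56.90j  V(n2)=-95.28-56.90j  V(n3)=-210.4+32.22j  V(n4)=-88.67-52.77j  V(n5)=-93.92-56.90j
  i(V1)=-2.176-0.7042j  i(V2)=-1.763-0.01963j

-72.02-56.90j V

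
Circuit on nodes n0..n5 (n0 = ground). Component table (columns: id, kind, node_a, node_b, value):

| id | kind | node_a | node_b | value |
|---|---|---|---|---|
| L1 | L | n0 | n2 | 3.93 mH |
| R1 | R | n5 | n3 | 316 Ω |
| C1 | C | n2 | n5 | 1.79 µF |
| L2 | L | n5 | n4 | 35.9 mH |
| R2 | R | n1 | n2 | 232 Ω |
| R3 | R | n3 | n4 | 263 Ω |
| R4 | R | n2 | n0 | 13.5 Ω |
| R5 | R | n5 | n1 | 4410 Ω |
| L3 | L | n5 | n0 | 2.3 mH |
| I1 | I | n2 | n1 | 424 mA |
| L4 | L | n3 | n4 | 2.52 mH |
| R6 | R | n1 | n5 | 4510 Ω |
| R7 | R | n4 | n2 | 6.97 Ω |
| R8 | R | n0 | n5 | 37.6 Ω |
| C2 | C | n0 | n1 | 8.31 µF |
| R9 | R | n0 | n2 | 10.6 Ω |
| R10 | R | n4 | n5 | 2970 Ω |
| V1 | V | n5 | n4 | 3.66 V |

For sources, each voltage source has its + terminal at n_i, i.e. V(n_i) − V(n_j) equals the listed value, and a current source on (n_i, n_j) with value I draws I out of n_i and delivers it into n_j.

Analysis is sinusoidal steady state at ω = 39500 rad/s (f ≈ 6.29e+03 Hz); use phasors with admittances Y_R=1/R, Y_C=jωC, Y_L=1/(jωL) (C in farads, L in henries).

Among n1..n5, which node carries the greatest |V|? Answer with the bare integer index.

4

Apply KCL at each of the 5 non-ground nodes and solve the resulting linear system.
Node n1: branches {R2, R5, I1, R6, C2} → V_1 = 0.01786-1.260j
Node n2: branches {L1, C1, R2, R4, I1, R7, R9} → V_2 = -2.472+0.08882j
Node n3: branches {R1, R3, L4} → V_3 = -2.560-0.3713j
Node n4: branches {L2, R3, L4, R7, R10, V1} → V_4 = -3.100-1.150j
Node n5: branches {R1, C1, L2, R5, L3, R6, R8, R10, V1} → V_5 = 0.5602-1.150j
Source currents: i(V1)=-0.1012-0.1727j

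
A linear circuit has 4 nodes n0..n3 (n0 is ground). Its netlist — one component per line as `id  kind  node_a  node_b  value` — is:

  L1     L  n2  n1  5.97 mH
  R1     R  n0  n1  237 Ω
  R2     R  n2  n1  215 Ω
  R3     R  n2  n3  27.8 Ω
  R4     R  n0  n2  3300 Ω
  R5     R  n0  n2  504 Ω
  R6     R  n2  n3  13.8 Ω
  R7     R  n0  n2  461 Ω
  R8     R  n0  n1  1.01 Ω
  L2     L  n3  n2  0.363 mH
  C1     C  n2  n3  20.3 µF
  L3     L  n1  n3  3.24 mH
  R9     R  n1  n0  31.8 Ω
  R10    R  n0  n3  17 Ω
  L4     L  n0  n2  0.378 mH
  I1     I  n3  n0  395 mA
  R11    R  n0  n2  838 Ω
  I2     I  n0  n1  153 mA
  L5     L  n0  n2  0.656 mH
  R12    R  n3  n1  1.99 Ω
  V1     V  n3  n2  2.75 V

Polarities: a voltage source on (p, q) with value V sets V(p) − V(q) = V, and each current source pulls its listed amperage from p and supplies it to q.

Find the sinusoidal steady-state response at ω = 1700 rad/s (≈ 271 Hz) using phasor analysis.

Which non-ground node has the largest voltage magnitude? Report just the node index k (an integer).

MNA unknowns: 3 node voltages V₁..V_3 plus 1 source current (V1)
L1: Y=0.000-0.09853j on G[2,1]
R1: Y=0.004219+0.000j on G[0,1]
R2: Y=0.004651+0.000j on G[2,1]
R3: Y=0.03597+0.000j on G[2,3]
R4: Y=0.0003030+0.000j on G[0,2]
R5: Y=0.001984+0.000j on G[0,2]
R6: Y=0.07246+0.000j on G[2,3]
R7: Y=0.002169+0.000j on G[0,2]
R8: Y=0.9901+0.000j on G[0,1]
L2: Y=0.000-1.620j on G[3,2]
C1: Y=0.000+0.03451j on G[2,3]
L3: Y=0.000-0.1816j on G[1,3]
R9: Y=0.03145+0.000j on G[1,0]
R10: Y=0.05882+0.000j on G[0,3]
L4: Y=0.000-1.556j on G[0,2]
I1: z[3]−=0.395, z[0]+=0.395
R11: Y=0.001193+0.000j on G[0,2]
I2: z[0]−=0.153, z[1]+=0.153
L5: Y=0.000-0.8967j on G[0,2]
R12: Y=0.5025+0.000j on G[3,1]
V1: row V3−V2=2.75, i_V1 at 3,2
solve → V1=0.9114-0.3120j, V2=-0.1447-0.5419j, V3=2.605-0.5419j
aux → i_V1=-1.656+4.816j

3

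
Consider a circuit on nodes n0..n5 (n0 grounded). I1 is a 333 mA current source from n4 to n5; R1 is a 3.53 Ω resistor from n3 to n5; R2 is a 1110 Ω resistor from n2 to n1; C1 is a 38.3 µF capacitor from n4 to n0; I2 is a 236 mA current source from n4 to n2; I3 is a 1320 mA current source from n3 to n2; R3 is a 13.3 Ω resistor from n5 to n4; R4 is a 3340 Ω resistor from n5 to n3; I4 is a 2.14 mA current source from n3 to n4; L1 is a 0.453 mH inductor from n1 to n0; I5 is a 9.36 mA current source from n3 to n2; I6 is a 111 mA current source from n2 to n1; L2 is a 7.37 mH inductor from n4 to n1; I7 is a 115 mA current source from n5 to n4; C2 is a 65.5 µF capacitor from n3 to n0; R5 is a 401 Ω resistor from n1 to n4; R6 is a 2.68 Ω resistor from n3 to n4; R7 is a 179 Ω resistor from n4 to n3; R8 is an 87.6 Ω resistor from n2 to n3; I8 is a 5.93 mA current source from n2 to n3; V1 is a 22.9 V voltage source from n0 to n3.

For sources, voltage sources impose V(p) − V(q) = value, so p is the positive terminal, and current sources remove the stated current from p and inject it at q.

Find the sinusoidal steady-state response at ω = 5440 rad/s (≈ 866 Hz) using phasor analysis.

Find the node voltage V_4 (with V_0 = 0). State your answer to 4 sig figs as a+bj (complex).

Apply KCL at each of the 5 non-ground nodes and solve the resulting linear system.
Node n1: branches {R2, L1, I6, L2, R5} → V_1 = -1.208+0.8415j
Node n2: branches {R2, I2, I3, I5, I6, R8, I8} → V_2 = 96.29+0.06156j
Node n3: branches {R1, I3, R4, I4, I5, C2, R6, R7, R8, I8, V1} → V_3 = -22.90+0.000j
Node n4: branches {I1, C1, I2, R3, I4, L2, I7, R5, R6, R7} → V_4 = -20.13+8.453j
Node n5: branches {I1, R1, R3, R4, I7} → V_5 = -21.71+1.772j
Source currents: i(V1)=-1.420-11.86j

-20.13+8.453j V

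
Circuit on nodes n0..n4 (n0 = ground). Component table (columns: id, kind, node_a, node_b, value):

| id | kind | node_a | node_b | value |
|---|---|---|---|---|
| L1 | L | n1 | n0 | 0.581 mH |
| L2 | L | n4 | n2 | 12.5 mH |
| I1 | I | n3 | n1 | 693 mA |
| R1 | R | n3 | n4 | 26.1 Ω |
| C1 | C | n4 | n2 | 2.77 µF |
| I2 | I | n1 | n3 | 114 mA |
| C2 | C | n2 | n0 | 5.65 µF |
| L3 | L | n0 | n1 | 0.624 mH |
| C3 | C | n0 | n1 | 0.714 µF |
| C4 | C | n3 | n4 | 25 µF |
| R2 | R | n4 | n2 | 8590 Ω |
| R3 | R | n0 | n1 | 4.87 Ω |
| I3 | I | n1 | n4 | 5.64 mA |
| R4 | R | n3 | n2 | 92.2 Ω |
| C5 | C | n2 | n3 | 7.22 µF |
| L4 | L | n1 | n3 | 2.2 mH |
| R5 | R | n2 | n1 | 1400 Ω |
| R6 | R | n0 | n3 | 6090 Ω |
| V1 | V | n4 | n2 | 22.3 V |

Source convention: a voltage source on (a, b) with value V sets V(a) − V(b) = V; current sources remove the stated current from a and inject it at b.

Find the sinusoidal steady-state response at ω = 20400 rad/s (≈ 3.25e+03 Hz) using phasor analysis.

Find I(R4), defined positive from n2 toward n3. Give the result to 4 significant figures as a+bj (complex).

-0.1933-0.01259j A

MNA unknowns: 4 node voltages V₁..V_4 plus 1 source current (V1)
L1: Y=0.000-0.08437j on G[1,0]
L2: Y=0.000-0.003922j on G[4,2]
I1: z[3]−=0.693, z[1]+=0.693
R1: Y=0.03831+0.000j on G[3,4]
C1: Y=0.000+0.05651j on G[4,2]
I2: z[1]−=0.114, z[3]+=0.114
C2: Y=0.000+0.1153j on G[2,0]
L3: Y=0.000-0.07856j on G[0,1]
C3: Y=0.000+0.01457j on G[0,1]
C4: Y=0.000+0.5100j on G[3,4]
R2: Y=0.0001164+0.000j on G[4,2]
R3: Y=0.2053+0.000j on G[0,1]
I3: z[1]−=0.00564, z[4]+=0.00564
R4: Y=0.01085+0.000j on G[3,2]
C5: Y=0.000+0.1473j on G[2,3]
L4: Y=0.000-0.02228j on G[1,3]
R5: Y=0.0007143+0.000j on G[2,1]
R6: Y=0.0001642+0.000j on G[0,3]
V1: row V4−V2=22.3, i_V1 at 4,2
solve → V1=3.260+0.4232j, V2=3.431+6.382j, V3=21.26+7.543j, V4=25.73+6.382j
aux → i_V1=-0.7604-3.411j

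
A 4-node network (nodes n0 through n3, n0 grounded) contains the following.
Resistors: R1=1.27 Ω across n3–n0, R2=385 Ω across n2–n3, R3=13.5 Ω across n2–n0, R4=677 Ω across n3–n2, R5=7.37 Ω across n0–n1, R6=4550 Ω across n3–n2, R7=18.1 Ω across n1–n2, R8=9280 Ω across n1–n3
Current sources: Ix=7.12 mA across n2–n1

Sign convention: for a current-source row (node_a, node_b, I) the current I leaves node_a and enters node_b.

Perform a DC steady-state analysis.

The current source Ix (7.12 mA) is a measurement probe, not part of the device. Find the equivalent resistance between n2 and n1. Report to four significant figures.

MNA unknowns: 3 node voltages V₁..V_3
R1: Y=0.7874 on G[3,0]
R2: Y=0.002597 on G[2,3]
R3: Y=0.07407 on G[2,0]
R4: Y=0.001477 on G[3,2]
R5: Y=0.1357 on G[0,1]
R6: Y=0.0002198 on G[3,2]
R7: Y=0.05525 on G[1,2]
R8: Y=0.0001078 on G[1,3]
Ix: z[2]−=0.00712, z[1]+=0.00712
solve → V1=0.02483, V2=-0.04303, V3=-0.0002300

R_eq = 9.530 Ω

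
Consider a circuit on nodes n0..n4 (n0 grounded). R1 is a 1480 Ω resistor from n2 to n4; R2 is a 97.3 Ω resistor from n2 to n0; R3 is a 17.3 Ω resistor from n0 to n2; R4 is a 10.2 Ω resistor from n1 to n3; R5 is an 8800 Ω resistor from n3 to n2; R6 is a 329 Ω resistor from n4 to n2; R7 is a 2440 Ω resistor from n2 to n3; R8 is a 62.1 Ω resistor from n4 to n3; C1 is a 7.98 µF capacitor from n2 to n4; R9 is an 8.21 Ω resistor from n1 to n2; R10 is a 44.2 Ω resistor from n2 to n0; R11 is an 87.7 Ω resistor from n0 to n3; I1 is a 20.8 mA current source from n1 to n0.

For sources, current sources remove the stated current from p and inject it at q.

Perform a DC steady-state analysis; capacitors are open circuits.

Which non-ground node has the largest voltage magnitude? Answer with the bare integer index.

Apply KCL at each of the 4 non-ground nodes and solve the resulting linear system.
Node n1: branches {R4, R9, I1} → V_1 = -0.3325
Node n2: branches {R1, R2, R3, R5, R6, R7, C1, R9, R10} → V_2 = -0.1923
Node n3: branches {R4, R5, R7, R8, R11} → V_3 = -0.2946
Node n4: branches {R1, R6, R8, C1} → V_4 = -0.2754

1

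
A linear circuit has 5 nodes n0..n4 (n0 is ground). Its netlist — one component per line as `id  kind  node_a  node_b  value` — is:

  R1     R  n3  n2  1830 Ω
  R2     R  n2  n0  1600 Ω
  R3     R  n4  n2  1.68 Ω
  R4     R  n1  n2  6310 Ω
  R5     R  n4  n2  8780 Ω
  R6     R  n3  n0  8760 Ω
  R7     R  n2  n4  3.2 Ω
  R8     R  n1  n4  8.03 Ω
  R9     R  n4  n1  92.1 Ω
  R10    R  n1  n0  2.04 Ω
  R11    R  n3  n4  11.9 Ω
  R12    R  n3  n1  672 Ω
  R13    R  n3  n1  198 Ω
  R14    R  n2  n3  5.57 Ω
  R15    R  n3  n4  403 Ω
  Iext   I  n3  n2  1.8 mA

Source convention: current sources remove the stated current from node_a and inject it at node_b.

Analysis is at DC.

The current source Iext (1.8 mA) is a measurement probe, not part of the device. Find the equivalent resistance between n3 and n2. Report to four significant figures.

Apply KCL at each of the 4 non-ground nodes and solve the resulting linear system.
Node n1: branches {R4, R8, R9, R10, R12, R13} → V_1 = 2.050e-07
Node n2: branches {R1, R2, R3, R4, R5, R7, R14, Iext} → V_2 = 0.0009157
Node n3: branches {R1, R6, R11, R12, R13, R14, R15, Iext} → V_3 = -0.005894
Node n4: branches {R3, R5, R7, R8, R9, R11, R15} → V_4 = 0.0002845

R_eq = 3.783 Ω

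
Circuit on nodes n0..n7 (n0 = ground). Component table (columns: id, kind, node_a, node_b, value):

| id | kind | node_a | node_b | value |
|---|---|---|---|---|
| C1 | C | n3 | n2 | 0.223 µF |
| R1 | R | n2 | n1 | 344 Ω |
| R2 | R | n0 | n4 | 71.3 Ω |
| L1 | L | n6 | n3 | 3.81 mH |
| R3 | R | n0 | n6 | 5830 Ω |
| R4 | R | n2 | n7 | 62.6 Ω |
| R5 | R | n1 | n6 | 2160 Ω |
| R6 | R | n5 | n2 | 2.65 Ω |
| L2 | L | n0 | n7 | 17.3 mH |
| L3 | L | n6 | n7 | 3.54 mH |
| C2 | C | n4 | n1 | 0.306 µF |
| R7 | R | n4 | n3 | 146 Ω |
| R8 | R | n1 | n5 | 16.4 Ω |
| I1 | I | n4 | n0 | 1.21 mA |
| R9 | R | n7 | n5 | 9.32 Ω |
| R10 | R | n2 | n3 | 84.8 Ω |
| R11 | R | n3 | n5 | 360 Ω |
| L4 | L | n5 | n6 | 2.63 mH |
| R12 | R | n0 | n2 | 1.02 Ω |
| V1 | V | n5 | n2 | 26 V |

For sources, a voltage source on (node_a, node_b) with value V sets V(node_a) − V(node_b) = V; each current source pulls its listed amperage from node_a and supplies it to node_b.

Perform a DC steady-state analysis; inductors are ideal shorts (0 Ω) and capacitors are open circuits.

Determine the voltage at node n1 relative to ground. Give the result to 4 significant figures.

Apply KCL at each of the 7 non-ground nodes and solve the resulting linear system.
Node n1: branches {R1, R5, C2, R8} → V_1 = -1.175
Node n2: branches {C1, R1, R4, R6, R10, R12, V1} → V_2 = -26.00
Node n3: branches {C1, L1, R7, R10, R11} → V_3 = 0.000
Node n4: branches {R2, C2, R7, I1} → V_4 = -0.05797
Node n5: branches {R6, R8, R9, R11, L4, V1} → V_5 = 0.000
Node n6: branches {L1, R3, R5, L3, L4} → V_6 = 0.000
Node n7: branches {R4, L2, L3, R9} → V_7 = 0.000
Source currents: i(L1)=0.3070, i(L2)=-25.49, i(L3)=25.91, i(L4)=26.21, i(V1)=-36.10

-1.175 V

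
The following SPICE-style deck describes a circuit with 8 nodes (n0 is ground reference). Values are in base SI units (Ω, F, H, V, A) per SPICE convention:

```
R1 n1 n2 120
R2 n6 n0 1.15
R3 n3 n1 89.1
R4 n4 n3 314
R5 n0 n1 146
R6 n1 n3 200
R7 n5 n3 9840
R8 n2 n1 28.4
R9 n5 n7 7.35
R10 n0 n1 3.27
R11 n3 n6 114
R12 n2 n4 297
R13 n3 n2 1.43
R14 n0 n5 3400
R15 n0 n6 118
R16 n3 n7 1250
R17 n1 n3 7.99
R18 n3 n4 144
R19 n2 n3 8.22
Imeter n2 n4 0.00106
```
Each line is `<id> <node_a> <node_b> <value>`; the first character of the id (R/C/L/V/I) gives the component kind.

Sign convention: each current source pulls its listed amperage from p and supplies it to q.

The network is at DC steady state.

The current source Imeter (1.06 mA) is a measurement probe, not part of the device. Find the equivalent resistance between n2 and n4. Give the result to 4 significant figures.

R_eq = 74.75 Ω

MNA unknowns: 7 node voltages V₁..V_7
R1: Y=0.008333 on G[1,2]
R2: Y=0.8696 on G[6,0]
R3: Y=0.01122 on G[3,1]
R4: Y=0.003185 on G[4,3]
R5: Y=0.006849 on G[0,1]
R6: Y=0.005000 on G[1,3]
R7: Y=0.0001016 on G[5,3]
R8: Y=0.03521 on G[2,1]
R9: Y=0.1361 on G[5,7]
R10: Y=0.3058 on G[0,1]
R11: Y=0.008772 on G[3,6]
R12: Y=0.003367 on G[2,4]
R13: Y=0.6993 on G[3,2]
R14: Y=0.0002941 on G[0,5]
R15: Y=0.008475 on G[0,6]
R16: Y=0.0008000 on G[3,7]
R17: Y=0.1252 on G[1,3]
R18: Y=0.006944 on G[3,4]
R19: Y=0.1217 on G[2,3]
Imeter: z[2]−=0.00106, z[4]+=0.00106
solve → V1=-5.782e-06, V2=-0.0007251, V3=0.0002030, V4=0.07851, V5=0.0001529, V6=2.008e-06, V7=0.0001531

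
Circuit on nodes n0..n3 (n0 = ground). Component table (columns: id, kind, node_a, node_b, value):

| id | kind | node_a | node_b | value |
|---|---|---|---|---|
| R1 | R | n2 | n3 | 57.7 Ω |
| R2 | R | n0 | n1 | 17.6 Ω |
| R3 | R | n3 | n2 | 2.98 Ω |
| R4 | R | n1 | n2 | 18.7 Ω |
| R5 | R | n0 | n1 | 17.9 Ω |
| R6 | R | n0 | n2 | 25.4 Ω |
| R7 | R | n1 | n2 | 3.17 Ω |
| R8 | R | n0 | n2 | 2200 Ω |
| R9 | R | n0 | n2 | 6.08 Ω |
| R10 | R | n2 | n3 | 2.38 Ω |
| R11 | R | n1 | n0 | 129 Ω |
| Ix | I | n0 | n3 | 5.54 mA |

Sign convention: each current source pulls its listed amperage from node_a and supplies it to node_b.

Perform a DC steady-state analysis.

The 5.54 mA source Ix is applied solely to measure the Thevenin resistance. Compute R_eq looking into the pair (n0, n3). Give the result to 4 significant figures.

R_eq = 4.682 Ω

Element admittances at DC:
  Y(R1) = 0.01733 S between n2,n3
  Y(R2) = 0.05682 S between n0,n1
  Y(R3) = 0.3356 S between n3,n2
  Y(R4) = 0.05348 S between n1,n2
  Y(R5) = 0.05587 S between n0,n1
  Y(R6) = 0.03937 S between n0,n2
  Y(R7) = 0.3155 S between n1,n2
  Y(R8) = 0.0004545 S between n0,n2
  Y(R9) = 0.1645 S between n0,n2
  Y(R10) = 0.4202 S between n2,n3
  Y(R11) = 0.007752 S between n1,n0
  Ix: injects 0.00554 A into n3 (from n0)
Assemble and solve the 3×3 MNA system:
  V(n1)=0.01415  V(n2)=0.01877  V(n3)=0.02594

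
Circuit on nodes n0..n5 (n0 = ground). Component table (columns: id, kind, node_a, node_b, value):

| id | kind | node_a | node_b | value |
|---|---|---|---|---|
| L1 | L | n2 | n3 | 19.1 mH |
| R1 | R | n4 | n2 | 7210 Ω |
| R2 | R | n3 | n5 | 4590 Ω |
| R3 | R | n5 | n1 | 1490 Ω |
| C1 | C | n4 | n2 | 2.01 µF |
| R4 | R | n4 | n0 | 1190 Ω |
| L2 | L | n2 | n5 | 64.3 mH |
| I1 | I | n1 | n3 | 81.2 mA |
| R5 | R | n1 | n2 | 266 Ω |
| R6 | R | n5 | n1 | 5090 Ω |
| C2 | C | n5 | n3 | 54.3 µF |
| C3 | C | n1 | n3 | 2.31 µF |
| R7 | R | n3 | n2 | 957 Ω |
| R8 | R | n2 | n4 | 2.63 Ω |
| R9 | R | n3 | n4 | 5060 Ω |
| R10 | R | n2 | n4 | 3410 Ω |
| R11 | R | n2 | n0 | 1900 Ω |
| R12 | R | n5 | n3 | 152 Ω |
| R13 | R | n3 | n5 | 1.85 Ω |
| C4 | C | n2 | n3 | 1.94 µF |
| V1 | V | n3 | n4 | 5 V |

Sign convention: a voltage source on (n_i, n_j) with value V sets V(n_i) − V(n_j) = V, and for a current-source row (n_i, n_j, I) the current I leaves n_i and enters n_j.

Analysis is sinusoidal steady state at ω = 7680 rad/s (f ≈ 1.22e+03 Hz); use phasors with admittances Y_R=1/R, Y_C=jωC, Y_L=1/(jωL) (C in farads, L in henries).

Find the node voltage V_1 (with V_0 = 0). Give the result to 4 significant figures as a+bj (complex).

Element admittances at ω=7680 rad/s:
  Y(L1) = 0.000-0.006817j S between n2,n3
  Y(R1) = 0.0001387+0.000j S between n4,n2
  Y(R2) = 0.0002179+0.000j S between n3,n5
  Y(R3) = 0.0006711+0.000j S between n5,n1
  Y(C1) = 0.000+0.01544j S between n4,n2
  Y(R4) = 0.0008403+0.000j S between n4,n0
  Y(L2) = 0.000-0.002025j S between n2,n5
  I1: injects 0.0812 A into n3 (from n1)
  Y(R5) = 0.003759+0.000j S between n1,n2
  Y(R6) = 0.0001965+0.000j S between n5,n1
  Y(C2) = 0.000+0.4170j S between n5,n3
  Y(C3) = 0.000+0.01774j S between n1,n3
  Y(R7) = 0.001045+0.000j S between n3,n2
  Y(R8) = 0.3802+0.000j S between n2,n4
  Y(R9) = 0.0001976+0.000j S between n3,n4
  Y(R10) = 0.0002933+0.000j S between n2,n4
  Y(R11) = 0.0005263+0.000j S between n2,n0
  Y(R12) = 0.006579+0.000j S between n5,n3
  Y(R13) = 0.5405+0.000j S between n3,n5
  Y(C4) = 0.000+0.01490j S between n2,n3
  V1: constraint V(n3)−V(n4) = 5
Assemble and solve the 6×6 MNA system:
  V(n1)=3.631+5.224j  V(n2)=0.03461+0.07790j  V(n3)=4.978-0.04879j  V(n4)=-0.02168-0.04879j  V(n5)=4.990-0.03107j
  i(V1)=-0.02048-0.04913j

3.631+5.224j V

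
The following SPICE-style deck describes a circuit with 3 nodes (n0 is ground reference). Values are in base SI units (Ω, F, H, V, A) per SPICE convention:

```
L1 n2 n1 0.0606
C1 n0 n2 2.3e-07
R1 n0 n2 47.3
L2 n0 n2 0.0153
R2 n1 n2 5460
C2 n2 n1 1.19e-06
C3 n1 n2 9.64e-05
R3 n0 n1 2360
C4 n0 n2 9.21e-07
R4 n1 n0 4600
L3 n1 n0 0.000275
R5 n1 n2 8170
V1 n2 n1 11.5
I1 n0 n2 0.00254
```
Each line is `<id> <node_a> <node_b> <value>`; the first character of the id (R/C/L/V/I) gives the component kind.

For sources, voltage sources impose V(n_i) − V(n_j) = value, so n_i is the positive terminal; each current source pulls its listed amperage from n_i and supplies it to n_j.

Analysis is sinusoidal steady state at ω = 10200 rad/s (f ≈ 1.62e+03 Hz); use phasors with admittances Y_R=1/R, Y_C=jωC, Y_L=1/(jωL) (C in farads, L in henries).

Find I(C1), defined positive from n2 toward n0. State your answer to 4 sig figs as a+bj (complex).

Element admittances at ω=10200 rad/s:
  Y(L1) = 0.000-0.001618j S between n2,n1
  Y(C1) = 0.000+0.002346j S between n0,n2
  Y(R1) = 0.02114+0.000j S between n0,n2
  Y(L2) = 0.000-0.006408j S between n0,n2
  Y(R2) = 0.0001832+0.000j S between n1,n2
  Y(C2) = 0.000+0.01214j S between n2,n1
  Y(C3) = 0.000+0.9833j S between n1,n2
  Y(R3) = 0.0004237+0.000j S between n0,n1
  Y(C4) = 0.000+0.009394j S between n0,n2
  Y(R4) = 0.0002174+0.000j S between n1,n0
  Y(L3) = 0.000-0.3565j S between n1,n0
  Y(R5) = 0.0001224+0.000j S between n1,n2
  V1: constraint V(n2)−V(n1) = 11.5
  I1: injects 0.00254 A into n2 (from n0)
Assemble and solve the 3×3 MNA system:
  V(n1)=0.1316-0.6933j  V(n2)=11.63-0.6933j
  i(V1)=-0.2506-11.48j

0.001626+0.02729j A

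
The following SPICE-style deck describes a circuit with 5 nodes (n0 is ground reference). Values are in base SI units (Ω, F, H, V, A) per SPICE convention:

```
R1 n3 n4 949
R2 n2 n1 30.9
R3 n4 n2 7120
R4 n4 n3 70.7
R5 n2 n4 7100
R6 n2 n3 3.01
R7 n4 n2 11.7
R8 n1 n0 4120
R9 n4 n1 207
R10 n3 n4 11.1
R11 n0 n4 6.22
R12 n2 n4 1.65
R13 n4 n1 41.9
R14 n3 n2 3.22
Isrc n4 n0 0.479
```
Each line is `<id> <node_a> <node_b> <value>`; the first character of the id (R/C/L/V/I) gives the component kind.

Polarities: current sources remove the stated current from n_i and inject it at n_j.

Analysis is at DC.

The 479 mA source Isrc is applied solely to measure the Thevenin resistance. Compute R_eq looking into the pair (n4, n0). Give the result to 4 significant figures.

R_eq = 6.211 Ω

MNA unknowns: 4 node voltages V₁..V_4
R1: Y=0.001054 on G[3,4]
R2: Y=0.03236 on G[2,1]
R3: Y=0.0001404 on G[4,2]
R4: Y=0.01414 on G[4,3]
R5: Y=0.0001408 on G[2,4]
R6: Y=0.3322 on G[2,3]
R7: Y=0.08547 on G[4,2]
R8: Y=0.0002427 on G[1,0]
R9: Y=0.004831 on G[4,1]
R10: Y=0.09009 on G[3,4]
R11: Y=0.1608 on G[0,4]
R12: Y=0.6061 on G[2,4]
R13: Y=0.02387 on G[4,1]
R14: Y=0.3106 on G[3,2]
Isrc: z[4]−=0.479, z[0]+=0.479
solve → V1=-2.963, V2=-2.974, V3=-2.974, V4=-2.975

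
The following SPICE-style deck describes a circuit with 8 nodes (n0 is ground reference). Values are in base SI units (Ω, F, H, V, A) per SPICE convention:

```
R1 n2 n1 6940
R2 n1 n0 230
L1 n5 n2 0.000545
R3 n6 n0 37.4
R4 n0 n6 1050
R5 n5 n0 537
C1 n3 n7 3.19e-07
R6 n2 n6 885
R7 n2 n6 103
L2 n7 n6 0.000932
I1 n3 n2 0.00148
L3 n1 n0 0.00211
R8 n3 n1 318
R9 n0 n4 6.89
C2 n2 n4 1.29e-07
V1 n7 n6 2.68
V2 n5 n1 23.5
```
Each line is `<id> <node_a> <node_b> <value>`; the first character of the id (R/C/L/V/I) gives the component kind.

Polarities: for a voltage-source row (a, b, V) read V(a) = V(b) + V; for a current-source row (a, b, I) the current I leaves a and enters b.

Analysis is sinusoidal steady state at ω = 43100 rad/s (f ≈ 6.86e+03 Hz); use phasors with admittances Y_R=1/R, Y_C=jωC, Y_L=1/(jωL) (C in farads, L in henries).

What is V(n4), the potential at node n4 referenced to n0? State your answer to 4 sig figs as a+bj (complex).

Element admittances at ω=43100 rad/s:
  Y(R1) = 0.0001441+0.000j S between n2,n1
  Y(R2) = 0.004348+0.000j S between n1,n0
  Y(L1) = 0.000-0.04257j S between n5,n2
  Y(R3) = 0.02674+0.000j S between n6,n0
  Y(R4) = 0.0009524+0.000j S between n0,n6
  Y(R5) = 0.001862+0.000j S between n5,n0
  Y(C1) = 0.000+0.01375j S between n3,n7
  Y(R6) = 0.001130+0.000j S between n2,n6
  Y(R7) = 0.009709+0.000j S between n2,n6
  Y(L2) = 0.000-0.02489j S between n7,n6
  I1: injects 0.00148 A into n2 (from n3)
  Y(L3) = 0.000-0.01100j S between n1,n0
  Y(R8) = 0.003145+0.000j S between n3,n1
  Y(R9) = 0.1451+0.000j S between n0,n4
  Y(C2) = 0.000+0.005560j S between n2,n4
  V1: constraint V(n7)−V(n6) = 2.68
  V2: constraint V(n5)−V(n1) = 23.5
Assemble and solve the 9×9 MNA system:
  V(n1)=-11.45-9.491j  V(n2)=11.08-13.71j  V(n3)=2.704-1.189j  V(n4)=0.5405+0.4037j  V(n5)=12.05-9.491j  V(n6)=1.923-4.533j  V(n7)=4.603-4.533j
  i(V1)=-0.04598+0.04061j  i(V2)=-0.2019+0.05912j

0.5405+0.4037j V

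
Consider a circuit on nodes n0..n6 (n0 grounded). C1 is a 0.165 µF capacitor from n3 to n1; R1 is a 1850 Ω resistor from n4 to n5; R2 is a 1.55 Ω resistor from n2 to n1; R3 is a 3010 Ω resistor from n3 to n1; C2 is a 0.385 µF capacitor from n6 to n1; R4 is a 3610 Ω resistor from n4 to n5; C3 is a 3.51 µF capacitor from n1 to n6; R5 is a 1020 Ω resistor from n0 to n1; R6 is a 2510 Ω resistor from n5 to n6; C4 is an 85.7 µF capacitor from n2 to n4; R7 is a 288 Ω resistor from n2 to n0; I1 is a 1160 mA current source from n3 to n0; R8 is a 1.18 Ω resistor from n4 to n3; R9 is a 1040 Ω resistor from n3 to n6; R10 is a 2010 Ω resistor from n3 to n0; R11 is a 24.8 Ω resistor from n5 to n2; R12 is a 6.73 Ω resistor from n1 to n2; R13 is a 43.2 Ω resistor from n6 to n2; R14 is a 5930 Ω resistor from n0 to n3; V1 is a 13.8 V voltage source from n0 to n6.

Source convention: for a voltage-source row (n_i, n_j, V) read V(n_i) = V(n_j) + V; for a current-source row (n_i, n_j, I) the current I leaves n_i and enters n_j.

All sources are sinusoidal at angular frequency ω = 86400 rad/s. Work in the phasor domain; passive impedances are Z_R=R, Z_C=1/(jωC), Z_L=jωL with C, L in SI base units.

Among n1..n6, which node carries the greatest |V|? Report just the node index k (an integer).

MNA unknowns: 6 node voltages V₁..V_6 plus 1 source current (V1)
C1: Y=0.000+0.01426j on G[3,1]
R1: Y=0.0005405+0.000j on G[4,5]
R2: Y=0.6452+0.000j on G[2,1]
R3: Y=0.0003322+0.000j on G[3,1]
C2: Y=0.000+0.03326j on G[6,1]
R4: Y=0.0002770+0.000j on G[4,5]
C3: Y=0.000+0.3033j on G[1,6]
R5: Y=0.0009804+0.000j on G[0,1]
R6: Y=0.0003984+0.000j on G[5,6]
C4: Y=0.000+7.404j on G[2,4]
R7: Y=0.003472+0.000j on G[2,0]
I1: z[3]−=1.16, z[0]+=1.16
R8: Y=0.8475+0.000j on G[4,3]
R9: Y=0.0009615+0.000j on G[3,6]
R10: Y=0.0004975+0.000j on G[3,0]
R11: Y=0.04032+0.000j on G[5,2]
R12: Y=0.1486+0.000j on G[1,2]
R13: Y=0.02315+0.000j on G[6,2]
R14: Y=0.0001686+0.000j on G[0,3]
V1: row V0−V6=13.8, i_V1 at 0,6
solve → V1=-14.07+3.094j, V2=-15.39+3.032j, V3=-16.74+3.225j, V4=-15.39+3.187j, V5=-15.38+3.006j, V6=-13.80+0.000j
aux → i_V1=1.082+0.01571j

3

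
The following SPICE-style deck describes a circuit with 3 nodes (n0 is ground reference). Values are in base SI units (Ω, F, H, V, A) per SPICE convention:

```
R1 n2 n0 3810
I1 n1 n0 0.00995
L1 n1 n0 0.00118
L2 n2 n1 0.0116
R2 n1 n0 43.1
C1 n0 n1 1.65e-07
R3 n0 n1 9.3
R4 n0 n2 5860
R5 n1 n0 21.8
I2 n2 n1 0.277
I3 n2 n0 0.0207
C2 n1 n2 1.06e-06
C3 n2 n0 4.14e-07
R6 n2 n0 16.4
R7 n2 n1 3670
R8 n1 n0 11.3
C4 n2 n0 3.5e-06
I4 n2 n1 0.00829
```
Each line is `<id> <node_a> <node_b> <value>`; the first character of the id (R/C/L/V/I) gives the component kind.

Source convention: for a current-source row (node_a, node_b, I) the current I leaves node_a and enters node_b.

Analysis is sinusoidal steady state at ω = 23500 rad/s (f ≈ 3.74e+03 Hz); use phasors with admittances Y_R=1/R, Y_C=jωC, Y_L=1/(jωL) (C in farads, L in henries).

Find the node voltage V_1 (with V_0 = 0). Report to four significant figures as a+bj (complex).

Element admittances at ω=23500 rad/s:
  Y(R1) = 0.0002625+0.000j S between n2,n0
  I1: injects 0.00995 A into n0 (from n1)
  Y(L1) = 0.000-0.03606j S between n1,n0
  Y(L2) = 0.000-0.003668j S between n2,n1
  Y(R2) = 0.02320+0.000j S between n1,n0
  Y(C1) = 0.000+0.003878j S between n0,n1
  Y(R3) = 0.1075+0.000j S between n0,n1
  Y(R4) = 0.0001706+0.000j S between n0,n2
  Y(R5) = 0.04587+0.000j S between n1,n0
  I2: injects 0.277 A into n1 (from n2)
  I3: injects 0.0207 A into n0 (from n2)
  Y(C2) = 0.000+0.02491j S between n1,n2
  Y(C3) = 0.000+0.009729j S between n2,n0
  Y(R6) = 0.06098+0.000j S between n2,n0
  Y(R7) = 0.0002725+0.000j S between n2,n1
  Y(R8) = 0.08850+0.000j S between n1,n0
  Y(C4) = 0.000+0.08225j S between n2,n0
  I4: injects 0.00829 A into n1 (from n2)
Assemble and solve the 2×2 MNA system:
  V(n1)=0.8666-0.04257j  V(n2)=-1.006+2.145j

0.8666-0.04257j V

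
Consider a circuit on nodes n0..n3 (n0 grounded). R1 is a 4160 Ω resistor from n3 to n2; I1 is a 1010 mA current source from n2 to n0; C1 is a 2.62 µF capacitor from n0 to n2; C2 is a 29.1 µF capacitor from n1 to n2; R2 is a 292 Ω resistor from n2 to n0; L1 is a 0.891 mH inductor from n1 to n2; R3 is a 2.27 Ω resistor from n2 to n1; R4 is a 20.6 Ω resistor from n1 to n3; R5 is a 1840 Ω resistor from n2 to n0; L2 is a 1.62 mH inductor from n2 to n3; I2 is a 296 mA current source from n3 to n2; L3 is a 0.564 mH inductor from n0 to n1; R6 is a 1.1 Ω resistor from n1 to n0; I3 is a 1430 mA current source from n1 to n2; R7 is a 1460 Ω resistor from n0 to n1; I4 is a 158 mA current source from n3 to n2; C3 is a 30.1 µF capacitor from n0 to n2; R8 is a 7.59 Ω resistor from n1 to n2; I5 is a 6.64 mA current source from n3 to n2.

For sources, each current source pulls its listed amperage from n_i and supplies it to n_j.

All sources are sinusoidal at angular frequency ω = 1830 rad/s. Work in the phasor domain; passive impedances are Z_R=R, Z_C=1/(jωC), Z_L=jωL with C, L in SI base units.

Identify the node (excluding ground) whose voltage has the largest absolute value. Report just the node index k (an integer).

MNA unknowns: 3 node voltages V₁..V_3
R1: Y=0.0002404+0.000j on G[3,2]
I1: z[2]−=1.01, z[0]+=1.01
C1: Y=0.000+0.004795j on G[0,2]
C2: Y=0.000+0.05325j on G[1,2]
R2: Y=0.003425+0.000j on G[2,0]
L1: Y=0.000-0.6133j on G[1,2]
R3: Y=0.4405+0.000j on G[2,1]
R4: Y=0.04854+0.000j on G[1,3]
R5: Y=0.0005435+0.000j on G[2,0]
L2: Y=0.000-0.3373j on G[2,3]
I2: z[3]−=0.296, z[2]+=0.296
L3: Y=0.000-0.9689j on G[0,1]
R6: Y=0.9091+0.000j on G[1,0]
I3: z[1]−=1.43, z[2]+=1.43
R7: Y=0.0006849+0.000j on G[0,1]
I4: z[3]−=0.158, z[2]+=0.158
C3: Y=0.000+0.05508j on G[0,2]
R8: Y=0.1318+0.000j on G[1,2]
I5: z[3]−=0.00664, z[2]+=0.00664
solve → V1=-0.5318-0.5510j, V2=-0.2248-0.1427j, V3=-0.3669-1.532j

3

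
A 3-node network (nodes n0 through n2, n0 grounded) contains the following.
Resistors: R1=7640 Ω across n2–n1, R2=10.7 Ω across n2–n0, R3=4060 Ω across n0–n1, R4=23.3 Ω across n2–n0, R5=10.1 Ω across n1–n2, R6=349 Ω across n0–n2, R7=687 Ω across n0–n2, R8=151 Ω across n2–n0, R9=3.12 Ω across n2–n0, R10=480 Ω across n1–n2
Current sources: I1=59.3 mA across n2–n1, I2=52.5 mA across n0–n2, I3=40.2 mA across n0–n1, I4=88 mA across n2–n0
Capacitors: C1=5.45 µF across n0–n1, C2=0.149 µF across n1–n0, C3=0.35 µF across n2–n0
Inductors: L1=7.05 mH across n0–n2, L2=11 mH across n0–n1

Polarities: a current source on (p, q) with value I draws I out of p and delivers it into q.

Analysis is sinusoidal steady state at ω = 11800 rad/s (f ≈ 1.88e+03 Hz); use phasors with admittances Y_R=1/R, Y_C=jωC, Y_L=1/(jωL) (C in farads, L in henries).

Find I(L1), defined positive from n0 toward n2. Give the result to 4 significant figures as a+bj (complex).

0.001005-0.0005656j A

MNA unknowns: 2 node voltages V₁..V_2
R1: Y=0.0001309+0.000j on G[2,1]
R2: Y=0.09346+0.000j on G[2,0]
R3: Y=0.0002463+0.000j on G[0,1]
R4: Y=0.04292+0.000j on G[2,0]
R5: Y=0.09901+0.000j on G[1,2]
I1: z[2]−=0.0593, z[1]+=0.0593
I2: z[0]−=0.0525, z[2]+=0.0525
R6: Y=0.002865+0.000j on G[0,2]
I3: z[0]−=0.0402, z[1]+=0.0402
R7: Y=0.001456+0.000j on G[0,2]
C1: Y=0.000+0.06431j on G[0,1]
C2: Y=0.000+0.001758j on G[1,0]
R8: Y=0.006623+0.000j on G[2,0]
C3: Y=0.000+0.004130j on G[2,0]
R9: Y=0.3205+0.000j on G[2,0]
L1: Y=0.000-0.01202j on G[0,2]
L2: Y=0.000-0.007704j on G[0,1]
R10: Y=0.002083+0.000j on G[1,2]
I4: z[2]−=0.088, z[0]+=0.088
solve → V1=0.6655-0.4662j, V2=-0.04705-0.08357j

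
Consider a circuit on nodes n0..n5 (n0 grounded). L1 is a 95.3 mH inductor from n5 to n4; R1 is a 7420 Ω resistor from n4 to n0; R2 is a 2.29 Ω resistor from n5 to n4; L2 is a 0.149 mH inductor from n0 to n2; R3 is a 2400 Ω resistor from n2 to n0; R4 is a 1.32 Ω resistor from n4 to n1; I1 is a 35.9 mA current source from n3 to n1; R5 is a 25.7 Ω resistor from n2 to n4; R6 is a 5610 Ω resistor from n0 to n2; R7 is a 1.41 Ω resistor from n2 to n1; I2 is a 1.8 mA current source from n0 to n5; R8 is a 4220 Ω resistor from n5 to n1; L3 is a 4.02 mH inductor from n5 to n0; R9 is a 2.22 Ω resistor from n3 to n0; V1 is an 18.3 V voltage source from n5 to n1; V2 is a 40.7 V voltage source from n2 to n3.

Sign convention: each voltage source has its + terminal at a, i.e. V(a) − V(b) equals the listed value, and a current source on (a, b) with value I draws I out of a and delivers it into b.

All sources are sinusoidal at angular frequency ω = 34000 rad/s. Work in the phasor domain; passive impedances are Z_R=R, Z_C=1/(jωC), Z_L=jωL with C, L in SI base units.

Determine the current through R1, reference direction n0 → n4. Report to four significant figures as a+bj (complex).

-0.005340-0.002157j A

Apply KCL at each of the 5 non-ground nodes and solve the resulting linear system.
Node n1: branches {R4, I1, R7, R8, V1} → V_1 = 33.13+16.03j
Node n2: branches {L2, R3, R5, R6, R7, V2} → V_2 = 33.58+15.53j
Node n3: branches {I1, R9, V2} → V_3 = -7.117+15.53j
Node n4: branches {L1, R1, R2, R4, R5} → V_4 = 39.62+16.01j
Node n5: branches {L1, R2, I2, R8, L3, V1} → V_5 = 51.43+16.03j
Source currents: i(V1)=-5.277+0.3710j, i(V2)=-3.170+6.994j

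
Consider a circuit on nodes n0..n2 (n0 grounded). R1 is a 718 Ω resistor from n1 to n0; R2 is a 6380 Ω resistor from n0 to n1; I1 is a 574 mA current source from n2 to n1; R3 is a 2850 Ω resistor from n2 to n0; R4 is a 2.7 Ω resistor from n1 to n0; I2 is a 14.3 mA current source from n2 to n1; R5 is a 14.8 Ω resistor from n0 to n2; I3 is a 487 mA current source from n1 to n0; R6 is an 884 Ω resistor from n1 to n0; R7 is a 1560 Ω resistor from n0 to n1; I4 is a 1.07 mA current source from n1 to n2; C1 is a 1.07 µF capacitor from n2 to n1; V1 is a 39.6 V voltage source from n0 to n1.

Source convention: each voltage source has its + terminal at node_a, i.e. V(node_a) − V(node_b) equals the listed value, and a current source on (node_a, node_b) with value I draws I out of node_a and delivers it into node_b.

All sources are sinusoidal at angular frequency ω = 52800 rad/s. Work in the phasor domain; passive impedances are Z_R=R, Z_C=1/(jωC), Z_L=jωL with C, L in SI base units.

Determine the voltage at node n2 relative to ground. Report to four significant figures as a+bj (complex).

-21.30-15.22j V

Element admittances at ω=52800 rad/s:
  Y(R1) = 0.001393+0.000j S between n1,n0
  Y(R2) = 0.0001567+0.000j S between n0,n1
  I1: injects 0.574 A into n1 (from n2)
  Y(R3) = 0.0003509+0.000j S between n2,n0
  Y(R4) = 0.3704+0.000j S between n1,n0
  I2: injects 0.0143 A into n1 (from n2)
  Y(R5) = 0.06757+0.000j S between n0,n2
  I3: injects 0.487 A into n0 (from n1)
  Y(R6) = 0.001131+0.000j S between n1,n0
  Y(R7) = 0.0006410+0.000j S between n0,n1
  I4: injects 0.00107 A into n2 (from n1)
  Y(C1) = 0.000+0.05650j S between n2,n1
  V1: constraint V(n0)−V(n1) = 39.6
Assemble and solve the 3×3 MNA system:
  V(n1)=-39.60+0.000j  V(n2)=-21.30-15.22j
  i(V1)=-15.76-1.034j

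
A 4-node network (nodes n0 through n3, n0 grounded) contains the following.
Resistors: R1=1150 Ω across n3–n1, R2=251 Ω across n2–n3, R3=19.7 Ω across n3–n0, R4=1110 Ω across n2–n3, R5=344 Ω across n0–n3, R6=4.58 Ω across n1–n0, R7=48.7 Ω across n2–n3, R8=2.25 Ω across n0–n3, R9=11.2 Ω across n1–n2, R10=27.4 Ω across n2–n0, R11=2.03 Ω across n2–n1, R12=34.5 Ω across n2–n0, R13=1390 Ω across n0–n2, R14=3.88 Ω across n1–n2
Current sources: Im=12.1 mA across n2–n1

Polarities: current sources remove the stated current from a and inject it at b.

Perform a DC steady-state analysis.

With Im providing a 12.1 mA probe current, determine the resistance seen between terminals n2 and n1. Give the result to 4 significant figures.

R_eq = 1.107 Ω

Apply KCL at each of the 3 non-ground nodes and solve the resulting linear system.
Node n1: branches {R1, R6, R9, R11, R14, Im} → V_1 = 0.003909
Node n2: branches {R2, R4, R7, R9, R10, R11, R12, R13, R14, Im} → V_2 = -0.009482
Node n3: branches {R1, R2, R3, R4, R5, R7, R8} → V_3 = -0.0004531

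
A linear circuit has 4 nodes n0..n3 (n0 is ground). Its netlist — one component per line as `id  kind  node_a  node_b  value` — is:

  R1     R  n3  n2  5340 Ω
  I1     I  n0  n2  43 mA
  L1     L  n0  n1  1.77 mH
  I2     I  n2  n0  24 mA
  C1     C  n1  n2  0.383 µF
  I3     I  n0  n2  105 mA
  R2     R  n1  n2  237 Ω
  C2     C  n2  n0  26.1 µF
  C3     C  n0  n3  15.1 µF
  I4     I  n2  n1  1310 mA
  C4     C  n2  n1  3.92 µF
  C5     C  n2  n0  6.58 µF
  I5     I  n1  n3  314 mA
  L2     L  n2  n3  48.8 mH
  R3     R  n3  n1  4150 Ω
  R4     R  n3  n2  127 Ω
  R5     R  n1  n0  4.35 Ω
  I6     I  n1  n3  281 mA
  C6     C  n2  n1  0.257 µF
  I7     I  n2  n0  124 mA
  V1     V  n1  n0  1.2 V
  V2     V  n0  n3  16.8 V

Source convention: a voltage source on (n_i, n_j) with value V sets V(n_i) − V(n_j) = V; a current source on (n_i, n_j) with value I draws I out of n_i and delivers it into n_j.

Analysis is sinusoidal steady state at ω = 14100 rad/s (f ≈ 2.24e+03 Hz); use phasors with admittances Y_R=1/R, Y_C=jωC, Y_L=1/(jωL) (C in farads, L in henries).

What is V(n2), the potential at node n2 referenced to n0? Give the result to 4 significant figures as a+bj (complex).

0.1294+2.754j V

MNA unknowns: 3 node voltages V₁..V_3 plus 2 source currents (V1, V2)
R1: Y=0.0001873+0.000j on G[3,2]
I1: z[0]−=0.043, z[2]+=0.043
L1: Y=0.000-0.04007j on G[0,1]
I2: z[2]−=0.024, z[0]+=0.024
C1: Y=0.000+0.005400j on G[1,2]
I3: z[0]−=0.105, z[2]+=0.105
R2: Y=0.004219+0.000j on G[1,2]
C2: Y=0.000+0.3680j on G[2,0]
C3: Y=0.000+0.2129j on G[0,3]
I4: z[2]−=1.31, z[1]+=1.31
C4: Y=0.000+0.05527j on G[2,1]
C5: Y=0.000+0.09278j on G[2,0]
I5: z[1]−=0.314, z[3]+=0.314
L2: Y=0.000-0.001453j on G[2,3]
R3: Y=0.0002410+0.000j on G[3,1]
R4: Y=0.007874+0.000j on G[3,2]
R5: Y=0.2299+0.000j on G[1,0]
I6: z[1]−=0.281, z[3]+=0.281
C6: Y=0.000+0.003624j on G[2,1]
I7: z[2]−=0.124, z[0]+=0.124
V1: row V1−V0=1.2, i_V1 at 1,0
V2: row V0−V3=16.8, i_V2 at 0,3
solve → V1=1.200+0.000j, V2=0.1294+2.754j, V3=-16.80+0.000j
aux → i_V1=0.2532-0.009134j, i_V2=-0.7398-3.574j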